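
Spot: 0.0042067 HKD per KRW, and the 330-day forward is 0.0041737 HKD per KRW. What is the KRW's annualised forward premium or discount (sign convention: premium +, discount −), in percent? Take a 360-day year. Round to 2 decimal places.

-0.86%

T = 330/360 years.
(F − S)/S = (0.0041737 − 0.0042067)/0.0042067 = -0.0078446.
Per annum: -0.0078446 / (330/360) = -0.008558 = -0.86%.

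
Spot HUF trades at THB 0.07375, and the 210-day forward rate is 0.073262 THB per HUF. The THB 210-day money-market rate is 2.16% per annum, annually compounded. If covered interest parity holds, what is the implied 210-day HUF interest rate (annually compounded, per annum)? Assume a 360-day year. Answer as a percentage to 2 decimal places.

T = 210/360 years.
F/S = 0.073262/0.07375 = 0.9933831 = (growth of THB) / (growth of HUF).
The THB side grows by (1 + 0.0216)^(210/360) = 1.0125439.
That pins the HUF growth at 1.0192884.
Annualise: 1.0192884^(360/210) − 1 = 0.033293 = 3.33%.

3.33%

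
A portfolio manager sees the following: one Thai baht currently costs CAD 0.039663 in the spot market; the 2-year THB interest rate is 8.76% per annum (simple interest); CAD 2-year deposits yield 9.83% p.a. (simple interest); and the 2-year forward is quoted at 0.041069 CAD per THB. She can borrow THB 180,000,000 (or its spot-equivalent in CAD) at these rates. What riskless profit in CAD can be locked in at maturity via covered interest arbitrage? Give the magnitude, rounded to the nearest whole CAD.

CAD 144,638

T = 2 years.
Route A — deposit THB, sell forward: 180,000,000 × 1.175200 × 0.041069 = CAD 8,687,571.98.
Route B — convert at spot, deposit CAD: 180,000,000 × 0.039663 × 1.196600 = CAD 8,542,934.24.
The quoted forward overvalues THB, so borrow CAD, buy THB at spot, deposit the THB at 8.76%, and sell the proceeds forward at 0.041069.
The gap between the two covered legs is CAD 144,638.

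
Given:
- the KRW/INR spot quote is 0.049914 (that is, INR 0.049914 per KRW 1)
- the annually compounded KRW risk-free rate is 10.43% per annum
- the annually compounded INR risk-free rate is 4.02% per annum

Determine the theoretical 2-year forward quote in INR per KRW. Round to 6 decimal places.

0.044288

T = 2 years.
INR accumulates by (1 + 0.0402)^2 = 1.082016.
KRW accumulates by (1 + 0.1043)^2 = 1.2194785.
Forward (INR per KRW) = 0.049914 × 1.082016 / 1.2194785 = 0.04428758.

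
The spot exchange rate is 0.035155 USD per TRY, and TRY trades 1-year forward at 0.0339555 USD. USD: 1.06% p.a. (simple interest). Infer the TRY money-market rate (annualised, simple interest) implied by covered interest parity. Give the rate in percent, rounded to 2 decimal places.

4.63%

T = 1 year.
By CIP, F/S equals the USD-to-TRY growth ratio: 0.0339555/0.035155 = 0.9658797.
The USD side grows by 1 + 0.0106×1 = 1.010600.
That pins the TRY growth at 1.0463001.
(1.0463001 − 1)/T = 0.046300, i.e. 4.63%.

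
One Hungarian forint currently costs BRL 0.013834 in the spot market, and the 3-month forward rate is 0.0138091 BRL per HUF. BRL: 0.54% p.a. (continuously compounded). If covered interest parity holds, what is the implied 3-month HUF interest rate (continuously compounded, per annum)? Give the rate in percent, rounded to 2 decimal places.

T = 3/12 years.
By CIP, F/S equals the BRL-to-HUF growth ratio: 0.0138091/0.013834 = 0.9982001.
The BRL side grows by e^(0.0054×3/12) = 1.0013509.
That pins the HUF growth at 1.0031565.
r = ln(1.0031565)/(3/12) = 0.012606 → 1.26%.

1.26%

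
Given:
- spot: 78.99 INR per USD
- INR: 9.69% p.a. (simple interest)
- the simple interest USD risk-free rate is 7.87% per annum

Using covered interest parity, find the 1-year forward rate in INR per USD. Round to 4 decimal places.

T = 1 year.
INR accumulates by 1 + 0.0969×1 = 1.096900.
USD growth factor: 1 + 0.0787×1 = 1.078700.
So F = 78.99 × 1.096900 / 1.078700 = 80.322732 (INR/USD).

80.3227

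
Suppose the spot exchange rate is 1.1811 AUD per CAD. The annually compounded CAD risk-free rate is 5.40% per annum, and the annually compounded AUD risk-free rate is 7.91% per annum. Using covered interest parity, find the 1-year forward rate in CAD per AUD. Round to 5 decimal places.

T = 1 year.
AUD growth factor: (1 + 0.0791)^1 = 1.079100.
CAD accumulates by (1 + 0.0540)^1 = 1.054000.
So F = 1.1811 × 1.079100 / 1.054000 = 1.209227 (AUD/CAD).
Invert for CAD per AUD: 1 / 1.209227 = 0.82697.

0.82697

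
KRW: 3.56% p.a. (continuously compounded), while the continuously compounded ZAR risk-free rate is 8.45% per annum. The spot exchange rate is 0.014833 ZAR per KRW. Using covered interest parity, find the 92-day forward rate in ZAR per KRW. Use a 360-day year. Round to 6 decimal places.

0.015020

T = 92/360 years.
Growth of 1 ZAR over T: e^(0.0845×92/360) = 1.0218293.
Growth of 1 KRW over T: e^(0.0356×92/360) = 1.0091393.
So F = 0.014833 × 1.0218293 / 1.0091393 = 0.01501953 (ZAR/KRW).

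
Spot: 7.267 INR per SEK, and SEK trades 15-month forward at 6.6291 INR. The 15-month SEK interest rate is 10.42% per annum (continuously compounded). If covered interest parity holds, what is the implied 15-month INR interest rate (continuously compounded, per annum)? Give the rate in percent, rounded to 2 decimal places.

3.07%

T = 15/12 years.
CIP gives F = S · g_INR/g_SEK, so g_INR/g_SEK = 6.6291/7.267 = 0.9122196.
SEK growth factor: e^(0.1042×15/12) = 1.1391131.
That pins the INR growth at 1.0391213.
Take logs: ln 1.0391213 / (15/12) = 0.030700, so 3.07%.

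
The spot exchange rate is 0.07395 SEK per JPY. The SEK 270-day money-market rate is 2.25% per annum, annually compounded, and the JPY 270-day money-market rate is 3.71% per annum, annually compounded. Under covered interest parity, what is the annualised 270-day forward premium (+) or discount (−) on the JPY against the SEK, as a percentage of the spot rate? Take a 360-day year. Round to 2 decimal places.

-1.41%

T = 270/360 years.
F = S · g_SEK/g_JPY = 0.07395 × 1.016828/1.0276979 = 0.07316784.
(F − S)/S ÷ T = (0.07316784 − 0.07395)/0.07395/(270/360) = -0.014103 → -1.41%.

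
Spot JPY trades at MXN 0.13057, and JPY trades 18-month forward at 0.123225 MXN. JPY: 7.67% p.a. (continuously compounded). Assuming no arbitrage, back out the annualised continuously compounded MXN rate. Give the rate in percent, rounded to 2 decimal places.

T = 18/12 years.
CIP gives F = S · g_MXN/g_JPY, so g_MXN/g_JPY = 0.123225/0.13057 = 0.9437466.
JPY growth factor: e^(0.0767×18/12) = 1.1219295.
Hence g_MXN = 1.0588172.
r = ln(1.0588172)/(18/12) = 0.038102 → 3.81%.

3.81%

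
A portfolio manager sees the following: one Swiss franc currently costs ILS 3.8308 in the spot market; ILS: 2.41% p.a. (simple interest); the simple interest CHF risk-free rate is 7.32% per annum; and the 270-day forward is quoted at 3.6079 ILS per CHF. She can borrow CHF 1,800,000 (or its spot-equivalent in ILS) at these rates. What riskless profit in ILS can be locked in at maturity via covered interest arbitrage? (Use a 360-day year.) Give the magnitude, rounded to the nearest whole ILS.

T = 270/360 years.
Invest the CHF and cover forward: 1,800,000 × 1.054900 × 3.6079 = ILS 6,850,752.68.
Convert at spot and invest in ILS: 1,800,000 × 3.8308 × 1.018075 = ILS 7,020,075.08.
The quoted forward undervalues CHF, so borrow CHF, convert to ILS at spot, deposit the ILS at 2.41%, and buy CHF forward at 3.6079 to cover the loan.
Arbitrage profit = |6,850,752.68 − 7,020,075.08| = ILS 169,322.

ILS 169,322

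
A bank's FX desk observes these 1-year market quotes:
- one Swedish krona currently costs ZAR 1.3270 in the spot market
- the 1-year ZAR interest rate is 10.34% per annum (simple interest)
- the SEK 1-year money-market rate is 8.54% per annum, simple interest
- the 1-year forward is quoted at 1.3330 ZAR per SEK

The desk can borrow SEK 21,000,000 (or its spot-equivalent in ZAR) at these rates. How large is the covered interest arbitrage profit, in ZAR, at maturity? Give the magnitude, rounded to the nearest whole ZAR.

T = 1 year.
Invest the SEK and cover forward: 21,000,000 × 1.085400 × 1.3330 = ZAR 30,383,602.20.
Convert at spot and invest in ZAR: 21,000,000 × 1.3270 × 1.103400 = ZAR 30,748,447.80.
The quoted forward undervalues SEK, so borrow SEK, convert to ZAR at spot, deposit the ZAR at 10.34%, and buy SEK forward at 1.3330 to cover the loan.
The gap between the two covered legs is ZAR 364,846.

ZAR 364,846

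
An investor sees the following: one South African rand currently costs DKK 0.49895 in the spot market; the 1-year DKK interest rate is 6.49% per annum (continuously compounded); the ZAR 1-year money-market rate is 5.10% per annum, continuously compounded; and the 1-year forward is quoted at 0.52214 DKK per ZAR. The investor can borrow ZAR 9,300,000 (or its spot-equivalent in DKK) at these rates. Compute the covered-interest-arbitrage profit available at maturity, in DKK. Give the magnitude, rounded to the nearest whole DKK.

DKK 158,603

T = 1 year.
Invest the ZAR and cover forward: 9,300,000 × 1.052322893 × 0.52214 = DKK 5,109,976.84.
Convert at spot and invest in DKK: 9,300,000 × 0.49895 × 1.067052314 = DKK 4,951,373.49.
The quoted forward overvalues ZAR, so borrow DKK, buy ZAR at spot, deposit the ZAR at 5.10%, and sell the proceeds forward at 0.52214.
Profit = 5,109,976.84 − 4,951,373.49 = DKK 158,603.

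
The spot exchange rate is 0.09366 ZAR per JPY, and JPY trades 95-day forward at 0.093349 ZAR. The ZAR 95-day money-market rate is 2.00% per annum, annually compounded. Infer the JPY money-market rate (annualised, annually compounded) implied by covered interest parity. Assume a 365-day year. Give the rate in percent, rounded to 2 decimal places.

3.31%

T = 95/365 years.
By CIP, F/S equals the ZAR-to-JPY growth ratio: 0.093349/0.09366 = 0.9966795.
The ZAR side grows by (1 + 0.0200)^(95/365) = 1.0051674.
That pins the JPY growth at 1.0085162.
Annualise: 1.0085162^(365/95) − 1 = 0.033118 = 3.31%.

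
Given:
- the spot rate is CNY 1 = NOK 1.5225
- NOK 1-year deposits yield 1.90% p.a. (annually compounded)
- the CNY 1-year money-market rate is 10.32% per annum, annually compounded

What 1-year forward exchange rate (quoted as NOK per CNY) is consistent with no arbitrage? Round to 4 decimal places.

T = 1 year.
NOK accumulates by (1 + 0.0190)^1 = 1.019000.
CNY growth factor: (1 + 0.1032)^1 = 1.103200.
So F = 1.5225 × 1.019000 / 1.103200 = 1.406298 (NOK/CNY).

1.4063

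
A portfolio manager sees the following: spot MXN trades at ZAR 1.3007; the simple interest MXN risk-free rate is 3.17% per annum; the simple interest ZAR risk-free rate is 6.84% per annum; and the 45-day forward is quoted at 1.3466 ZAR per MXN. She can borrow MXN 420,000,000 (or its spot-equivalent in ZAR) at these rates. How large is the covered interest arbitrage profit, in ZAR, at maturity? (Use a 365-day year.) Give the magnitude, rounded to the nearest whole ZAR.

ZAR 16,881,549

T = 45/365 years.
Keep in MXN, deliver into the forward: 420,000,000·1.00390821918·1.3466 = ZAR 567,782,379.34.
Swap to ZAR now, deposit: 420,000,000·1.3007·1.00843287671 = ZAR 550,900,829.95.
The quoted forward overvalues MXN, so borrow ZAR, buy MXN at spot, deposit the MXN at 3.17%, and sell the proceeds forward at 1.3466.
The gap between the two covered legs is ZAR 16,881,549.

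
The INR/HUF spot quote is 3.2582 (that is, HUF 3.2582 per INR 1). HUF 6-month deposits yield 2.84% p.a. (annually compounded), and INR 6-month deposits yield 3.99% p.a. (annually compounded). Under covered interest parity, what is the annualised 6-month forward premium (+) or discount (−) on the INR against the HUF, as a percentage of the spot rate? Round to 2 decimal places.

-1.11%

T = 6/12 years.
No-arbitrage forward: 3.2582 × 1.0141006 / 1.0197549 = 3.2401341 HUF/INR.
(F − S)/S ÷ T = (3.2401341 − 3.2582)/3.2582/(6/12) = -0.011089 → -1.11%.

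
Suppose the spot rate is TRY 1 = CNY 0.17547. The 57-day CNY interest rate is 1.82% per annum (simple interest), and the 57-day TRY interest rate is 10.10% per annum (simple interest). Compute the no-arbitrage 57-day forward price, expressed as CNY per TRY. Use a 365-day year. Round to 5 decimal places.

0.17324

T = 57/365 years.
CNY accumulates by 1 + 0.0182×57/365 = 1.0028422.
TRY accumulates by 1 + 0.1010×57/365 = 1.0157726.
Forward (CNY per TRY) = 0.17547 × 1.0028422 / 1.0157726 = 0.1732363.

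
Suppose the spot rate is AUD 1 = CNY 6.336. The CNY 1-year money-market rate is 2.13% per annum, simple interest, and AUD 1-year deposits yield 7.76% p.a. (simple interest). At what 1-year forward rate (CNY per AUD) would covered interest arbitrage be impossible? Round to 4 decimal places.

6.0050

T = 1 year.
Growth of 1 CNY over T: 1 + 0.0213×1 = 1.021300.
Growth of 1 AUD over T: 1 + 0.0776×1 = 1.077600.
CIP: F = S · (grow CNY)/(grow AUD) = 6.336 × 1.021300/1.077600 = 6.004971 CNY per AUD.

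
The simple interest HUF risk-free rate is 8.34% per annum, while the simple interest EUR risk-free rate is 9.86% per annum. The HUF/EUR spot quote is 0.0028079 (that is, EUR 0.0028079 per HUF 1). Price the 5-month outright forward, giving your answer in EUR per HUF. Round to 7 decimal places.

T = 5/12 years.
Growth of 1 EUR over T: 1 + 0.0986×5/12 = 1.0410833.
HUF growth factor: 1 + 0.0834×5/12 = 1.034750.
Forward (EUR per HUF) = 0.0028079 × 1.0410833 / 1.034750 = 0.002825086.

0.0028251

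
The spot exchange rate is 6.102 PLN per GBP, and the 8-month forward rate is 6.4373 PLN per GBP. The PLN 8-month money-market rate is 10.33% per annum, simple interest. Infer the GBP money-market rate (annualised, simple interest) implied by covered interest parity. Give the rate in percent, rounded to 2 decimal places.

T = 8/12 years.
CIP gives F = S · g_PLN/g_GBP, so g_PLN/g_GBP = 6.4373/6.102 = 1.0549492.
PLN growth factor: 1 + 0.1033×8/12 = 1.0688667.
So the GBP growth factor = 1.0131926.
r = (1.0131926 − 1)/(8/12) = 0.019789 → 1.98%.

1.98%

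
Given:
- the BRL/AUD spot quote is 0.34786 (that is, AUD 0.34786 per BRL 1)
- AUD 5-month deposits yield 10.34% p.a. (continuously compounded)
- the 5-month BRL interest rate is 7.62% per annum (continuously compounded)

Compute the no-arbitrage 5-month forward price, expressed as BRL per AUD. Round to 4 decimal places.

2.8423

T = 5/12 years.
Growth of 1 AUD over T: e^(0.1034×5/12) = 1.0440249.
Growth of 1 BRL over T: e^(0.0762×5/12) = 1.0322594.
So F = 0.34786 × 1.0440249 / 1.0322594 = 0.3518248 (AUD/BRL).
Quoted the other way: 1/0.3518248 = 2.8423 BRL per AUD.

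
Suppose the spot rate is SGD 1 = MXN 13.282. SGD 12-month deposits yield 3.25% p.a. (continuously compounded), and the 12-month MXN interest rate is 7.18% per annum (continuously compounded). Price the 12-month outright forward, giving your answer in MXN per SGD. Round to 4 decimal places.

T = 1 year.
MXN accumulates by e^(0.0718×1) = 1.07444043.
SGD growth factor: e^(0.0325×1) = 1.03303389.
CIP: F = S · (grow MXN)/(grow SGD) = 13.282 × 1.07444043/1.03303389 = 13.814375 MXN per SGD.

13.8144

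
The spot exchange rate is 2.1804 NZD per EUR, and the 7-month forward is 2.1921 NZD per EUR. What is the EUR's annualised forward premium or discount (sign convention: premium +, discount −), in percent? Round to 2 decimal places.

T = 7/12 years.
Period premium: (2.1921 − 2.1804)/2.1804 = 0.0053660.
×(1/T) gives 0.92% p.a.

+0.92%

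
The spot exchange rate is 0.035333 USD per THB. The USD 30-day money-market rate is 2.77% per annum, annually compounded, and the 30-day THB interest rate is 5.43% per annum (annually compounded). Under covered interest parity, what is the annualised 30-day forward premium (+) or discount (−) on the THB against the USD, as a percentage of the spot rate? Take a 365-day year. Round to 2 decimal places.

T = 30/365 years.
F = S · g_USD/g_THB = 0.035333 × 1.0022483/1.0043555 = 0.035258869.
(F − S)/S ÷ T = (0.035258869 − 0.035333)/0.035333/(30/365) = -0.025526 → -2.55%.

-2.55%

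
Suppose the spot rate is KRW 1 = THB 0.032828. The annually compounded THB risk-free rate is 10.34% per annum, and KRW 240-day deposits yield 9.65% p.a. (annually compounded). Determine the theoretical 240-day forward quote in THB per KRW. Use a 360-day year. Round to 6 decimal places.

T = 240/360 years.
Growth of 1 THB over T: (1 + 0.1034)^(240/360) = 1.0677969.
KRW accumulates by (1 + 0.0965)^(240/360) = 1.0633407.
CIP: F = S · (grow THB)/(grow KRW) = 0.032828 × 1.0677969/1.0633407 = 0.03296557 THB per KRW.

0.032966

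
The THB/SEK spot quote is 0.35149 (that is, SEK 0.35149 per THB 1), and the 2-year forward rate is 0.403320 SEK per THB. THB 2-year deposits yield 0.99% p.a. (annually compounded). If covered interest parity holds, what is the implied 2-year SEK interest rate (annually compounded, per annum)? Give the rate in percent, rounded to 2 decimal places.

8.18%

T = 2 years.
F/S = 0.40332/0.35149 = 1.1474580 = (growth of SEK) / (growth of THB).
THB growth factor: (1 + 0.0099)^2 = 1.019898.
Hence g_SEK = 1.1702901.
r = 1.1702901^(1/2) − 1 = 0.081799 → 8.18%.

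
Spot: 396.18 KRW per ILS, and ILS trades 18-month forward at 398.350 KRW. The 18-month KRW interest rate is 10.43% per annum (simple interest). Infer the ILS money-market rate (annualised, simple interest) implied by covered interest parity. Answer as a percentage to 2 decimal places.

T = 18/12 years.
CIP gives F = S · g_KRW/g_ILS, so g_KRW/g_ILS = 398.35/396.18 = 1.0054773.
KRW growth factor: 1 + 0.1043×18/12 = 1.156450.
That pins the ILS growth at 1.1501503.
(1.1501503 − 1)/T = 0.100100, i.e. 10.01%.

10.01%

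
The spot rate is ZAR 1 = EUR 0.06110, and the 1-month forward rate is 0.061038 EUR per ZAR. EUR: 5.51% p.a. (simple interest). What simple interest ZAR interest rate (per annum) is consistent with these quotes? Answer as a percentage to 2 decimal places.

T = 1/12 years.
By CIP, F/S equals the EUR-to-ZAR growth ratio: 0.061038/0.0611 = 0.9989853.
The EUR side grows by 1 + 0.0551×1/12 = 1.0045917.
So the ZAR growth factor = 1.0056121.
(1.0056121 − 1)/T = 0.067345, i.e. 6.73%.

6.73%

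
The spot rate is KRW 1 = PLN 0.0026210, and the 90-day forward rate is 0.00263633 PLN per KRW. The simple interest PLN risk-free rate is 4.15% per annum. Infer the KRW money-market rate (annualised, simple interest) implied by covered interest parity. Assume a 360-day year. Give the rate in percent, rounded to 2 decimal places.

1.80%

T = 90/360 years.
F/S = 0.00263633/0.002621 = 1.0058489 = (growth of PLN) / (growth of KRW).
PLN growth factor: 1 + 0.0415×90/360 = 1.010375.
Hence g_KRW = 1.0044998.
r = (1.0044998 − 1)/(90/360) = 0.017999 → 1.80%.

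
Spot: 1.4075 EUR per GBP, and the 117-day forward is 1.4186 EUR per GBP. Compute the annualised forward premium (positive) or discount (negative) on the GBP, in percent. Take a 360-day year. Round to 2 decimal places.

T = 117/360 years.
(F − S)/S = (1.4186 − 1.4075)/1.4075 = 0.0078863.
Annualise by dividing by T: 0.0078863 / (117/360) = 0.024266 → 2.43%.

+2.43%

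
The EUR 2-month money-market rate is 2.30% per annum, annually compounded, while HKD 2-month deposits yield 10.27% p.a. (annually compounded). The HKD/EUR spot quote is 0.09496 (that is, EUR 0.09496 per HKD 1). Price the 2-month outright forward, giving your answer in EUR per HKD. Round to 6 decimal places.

0.093780

T = 2/12 years.
EUR growth factor: (1 + 0.0230)^(2/12) = 1.0037971.
Growth of 1 HKD over T: (1 + 0.1027)^(2/12) = 1.0164271.
Forward (EUR per HKD) = 0.09496 × 1.0037971 / 1.0164271 = 0.09378004.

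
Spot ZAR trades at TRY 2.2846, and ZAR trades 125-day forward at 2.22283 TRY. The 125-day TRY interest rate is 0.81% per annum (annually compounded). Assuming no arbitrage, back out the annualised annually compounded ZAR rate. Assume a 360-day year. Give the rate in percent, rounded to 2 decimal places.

T = 125/360 years.
By CIP, F/S equals the TRY-to-ZAR growth ratio: 2.22283/2.2846 = 0.9729624.
TRY growth factor: (1 + 0.0081)^(125/360) = 1.0028051.
So the ZAR growth factor = 1.030672.
r = 1.030672^(360/125) − 1 = 0.090905 → 9.09%.

9.09%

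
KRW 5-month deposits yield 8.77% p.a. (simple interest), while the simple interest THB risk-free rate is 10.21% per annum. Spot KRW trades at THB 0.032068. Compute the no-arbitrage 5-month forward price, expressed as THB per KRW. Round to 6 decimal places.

0.032254

T = 5/12 years.
THB growth factor: 1 + 0.1021×5/12 = 1.0425417.
Growth of 1 KRW over T: 1 + 0.0877×5/12 = 1.0365417.
So F = 0.032068 × 1.0425417 / 1.0365417 = 0.03225362 (THB/KRW).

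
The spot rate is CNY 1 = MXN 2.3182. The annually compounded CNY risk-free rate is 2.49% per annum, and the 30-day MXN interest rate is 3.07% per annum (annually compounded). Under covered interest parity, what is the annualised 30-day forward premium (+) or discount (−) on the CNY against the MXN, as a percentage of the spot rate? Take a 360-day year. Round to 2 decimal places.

+0.56%

T = 30/360 years.
CIP forward (MXN per CNY) = 2.3182 × 1.002523/1.0020517 = 2.3192903.
Annualised premium = (F − S)/S × (1/T) = (2.3192903 − 2.3182)/2.3182 ÷ (30/360) = 0.56%.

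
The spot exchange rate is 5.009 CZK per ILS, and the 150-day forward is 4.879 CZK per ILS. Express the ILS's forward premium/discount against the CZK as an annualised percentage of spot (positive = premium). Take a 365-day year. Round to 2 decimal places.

-6.32%

T = 150/365 years.
ILS trades forward at -2.59533% vs spot over the period.
Annualise by dividing by T: -0.0259533 / (150/365) = -0.063153 → -6.32%.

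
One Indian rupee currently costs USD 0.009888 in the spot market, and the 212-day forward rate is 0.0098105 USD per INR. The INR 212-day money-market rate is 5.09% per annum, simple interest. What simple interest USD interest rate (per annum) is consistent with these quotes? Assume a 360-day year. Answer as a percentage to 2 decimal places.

T = 212/360 years.
F/S = 0.0098105/0.009888 = 0.9921622 = (growth of USD) / (growth of INR).
INR growth factor: 1 + 0.0509×212/360 = 1.0299744.
That pins the USD growth at 1.0219017.
r = (1.0219017 − 1)/(212/360) = 0.037192 → 3.72%.

3.72%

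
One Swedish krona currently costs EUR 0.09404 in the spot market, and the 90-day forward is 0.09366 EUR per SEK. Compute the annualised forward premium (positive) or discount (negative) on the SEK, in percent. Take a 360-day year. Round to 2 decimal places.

T = 90/360 years.
SEK trades forward at -0.40408% vs spot over the period.
Per annum: -0.0040408 / (90/360) = -0.016163 = -1.62%.

-1.62%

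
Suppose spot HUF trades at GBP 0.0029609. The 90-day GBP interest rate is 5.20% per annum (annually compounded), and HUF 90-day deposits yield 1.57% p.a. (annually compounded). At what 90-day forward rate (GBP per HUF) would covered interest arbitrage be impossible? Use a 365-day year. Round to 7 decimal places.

0.0029866

T = 90/365 years.
GBP accumulates by (1 + 0.0520)^(90/365) = 1.0125781.
Growth of 1 HUF over T: (1 + 0.0157)^(90/365) = 1.0038485.
Forward (GBP per HUF) = 0.0029609 × 1.0125781 / 1.0038485 = 0.002986648.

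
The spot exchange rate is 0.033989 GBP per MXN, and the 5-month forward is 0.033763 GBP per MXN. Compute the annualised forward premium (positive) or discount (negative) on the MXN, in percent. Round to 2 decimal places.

-1.60%

T = 5/12 years.
Period premium: (0.033763 − 0.033989)/0.033989 = -0.0066492.
Per annum: -0.0066492 / (5/12) = -0.015958 = -1.60%.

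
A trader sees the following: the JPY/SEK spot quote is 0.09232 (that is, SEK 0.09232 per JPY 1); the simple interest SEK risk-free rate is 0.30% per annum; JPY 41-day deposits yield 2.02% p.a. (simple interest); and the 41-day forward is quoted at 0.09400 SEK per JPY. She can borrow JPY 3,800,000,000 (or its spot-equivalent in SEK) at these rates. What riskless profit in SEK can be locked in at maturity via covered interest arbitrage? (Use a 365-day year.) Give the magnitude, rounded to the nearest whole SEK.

T = 41/365 years.
Invest the JPY and cover forward: 3,800,000,000 × 1.0022690411 × 0.09400 = SEK 358,010,501.48.
Convert at spot and invest in SEK: 3,800,000,000 × 0.09232 × 1.0003369863 = SEK 350,934,220.19.
The quoted forward overvalues JPY, so borrow SEK, buy JPY at spot, deposit the JPY at 2.02%, and sell the proceeds forward at 0.09400.
The gap between the two covered legs is SEK 7,076,281.

SEK 7,076,281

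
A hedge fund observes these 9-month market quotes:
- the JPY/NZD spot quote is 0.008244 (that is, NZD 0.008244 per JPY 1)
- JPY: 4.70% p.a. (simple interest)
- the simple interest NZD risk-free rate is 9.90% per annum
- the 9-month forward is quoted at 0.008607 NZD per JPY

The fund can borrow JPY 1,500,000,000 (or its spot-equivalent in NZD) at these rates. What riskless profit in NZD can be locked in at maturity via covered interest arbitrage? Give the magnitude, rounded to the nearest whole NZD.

NZD 81,420

T = 9/12 years.
Keep in JPY, deliver into the forward: 1,500,000,000·1.035250·0.008607 = NZD 13,365,595.13.
Swap to NZD now, deposit: 1,500,000,000·0.008244·1.074250 = NZD 13,284,175.50.
The quoted forward overvalues JPY, so borrow NZD, buy JPY at spot, deposit the JPY at 4.70%, and sell the proceeds forward at 0.008607.
Profit = 13,365,595.13 − 13,284,175.50 = NZD 81,420.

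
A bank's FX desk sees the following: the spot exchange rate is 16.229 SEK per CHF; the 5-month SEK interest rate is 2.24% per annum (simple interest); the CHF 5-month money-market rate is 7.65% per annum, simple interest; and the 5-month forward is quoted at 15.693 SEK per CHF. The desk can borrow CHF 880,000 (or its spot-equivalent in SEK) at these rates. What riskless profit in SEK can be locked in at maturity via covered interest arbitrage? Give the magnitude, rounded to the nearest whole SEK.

SEK 164,786

T = 5/12 years.
Keep in CHF, deliver into the forward: 880,000·1.031875·15.693 = SEK 14,250,028.65.
Swap to SEK now, deposit: 880,000·16.229·1.0093333333 = SEK 14,414,814.19.
The quoted forward undervalues CHF, so borrow CHF, convert to SEK at spot, deposit the SEK at 2.24%, and buy CHF forward at 15.693 to cover the loan.
Arbitrage profit = |14,250,028.65 − 14,414,814.19| = SEK 164,786.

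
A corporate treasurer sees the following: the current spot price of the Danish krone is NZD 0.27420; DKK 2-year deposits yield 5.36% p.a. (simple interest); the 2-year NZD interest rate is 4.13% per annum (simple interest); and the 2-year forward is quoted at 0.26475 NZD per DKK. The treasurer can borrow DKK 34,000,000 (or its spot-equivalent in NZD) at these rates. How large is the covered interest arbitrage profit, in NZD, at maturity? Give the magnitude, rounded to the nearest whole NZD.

NZD 126,402

T = 2 years.
Route A — deposit DKK, sell forward: 34,000,000 × 1.107200 × 0.26475 = NZD 9,966,460.80.
Route B — convert at spot, deposit NZD: 34,000,000 × 0.27420 × 1.082600 = NZD 10,092,863.28.
The quoted forward undervalues DKK, so borrow DKK, convert to NZD at spot, deposit the NZD at 4.13%, and buy DKK forward at 0.26475 to cover the loan.
Arbitrage profit = |9,966,460.80 − 10,092,863.28| = NZD 126,402.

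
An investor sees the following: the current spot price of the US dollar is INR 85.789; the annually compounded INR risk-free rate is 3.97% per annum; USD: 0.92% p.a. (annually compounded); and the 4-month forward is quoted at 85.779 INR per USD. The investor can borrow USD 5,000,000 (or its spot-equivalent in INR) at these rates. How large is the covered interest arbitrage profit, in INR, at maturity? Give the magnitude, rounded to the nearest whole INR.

INR 4,341,604

T = 4/12 years.
Route A — deposit USD, sell forward: 5,000,000 × 1.00305731 × 85.779 = INR 430,206,264.97.
Route B — convert at spot, deposit INR: 5,000,000 × 85.789 × 1.01306197528 = INR 434,547,868.99.
The quoted forward undervalues USD, so borrow USD, convert to INR at spot, deposit the INR at 3.97%, and buy USD forward at 85.779 to cover the loan.
The gap between the two covered legs is INR 4,341,604.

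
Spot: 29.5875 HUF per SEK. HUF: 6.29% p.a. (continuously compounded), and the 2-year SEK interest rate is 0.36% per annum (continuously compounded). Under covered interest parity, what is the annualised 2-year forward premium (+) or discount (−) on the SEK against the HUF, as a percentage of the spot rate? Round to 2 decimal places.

+6.30%

T = 2 years.
No-arbitrage forward: 29.5875 × 1.1340553 / 1.007226 = 33.3131404 HUF/SEK.
(F − S)/S ÷ T = (33.3131404 − 29.5875)/29.5875/2 = 0.062960 → 6.30%.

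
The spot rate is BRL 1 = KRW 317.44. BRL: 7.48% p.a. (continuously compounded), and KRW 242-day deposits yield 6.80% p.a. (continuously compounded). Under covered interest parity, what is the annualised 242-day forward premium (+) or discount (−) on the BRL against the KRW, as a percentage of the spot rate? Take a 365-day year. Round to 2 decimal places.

-0.68%

T = 242/365 years.
CIP forward (KRW per BRL) = 317.44 × 1.0461167/1.0508438 = 316.01203.
Annualised premium = (F − S)/S × (1/T) = (316.01203 − 317.44)/317.44 ÷ (242/365) = -0.68%.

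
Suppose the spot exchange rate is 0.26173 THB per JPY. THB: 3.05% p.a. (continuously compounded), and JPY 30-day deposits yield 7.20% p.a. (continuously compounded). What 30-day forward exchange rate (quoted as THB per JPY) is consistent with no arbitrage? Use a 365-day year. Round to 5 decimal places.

T = 30/365 years.
THB growth factor: e^(0.0305×30/365) = 1.002510.
Growth of 1 JPY over T: e^(0.0720×30/365) = 1.0059354.
Forward (THB per JPY) = 0.26173 × 1.002510 / 1.0059354 = 0.2608388.

0.26084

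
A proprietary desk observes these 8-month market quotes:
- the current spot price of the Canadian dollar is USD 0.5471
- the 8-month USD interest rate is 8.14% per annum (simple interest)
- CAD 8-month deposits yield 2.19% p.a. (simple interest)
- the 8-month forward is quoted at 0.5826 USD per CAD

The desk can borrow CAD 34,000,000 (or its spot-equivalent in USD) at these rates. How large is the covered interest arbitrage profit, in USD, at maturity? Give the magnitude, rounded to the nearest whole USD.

T = 8/12 years.
Keep in CAD, deliver into the forward: 34,000,000·1.014600·0.5826 = USD 20,097,602.64.
Swap to USD now, deposit: 34,000,000·0.5471·1.0542666667 = USD 19,610,835.97.
The quoted forward overvalues CAD, so borrow USD, buy CAD at spot, deposit the CAD at 2.19%, and sell the proceeds forward at 0.5826.
Profit = 20,097,602.64 − 19,610,835.97 = USD 486,767.

USD 486,767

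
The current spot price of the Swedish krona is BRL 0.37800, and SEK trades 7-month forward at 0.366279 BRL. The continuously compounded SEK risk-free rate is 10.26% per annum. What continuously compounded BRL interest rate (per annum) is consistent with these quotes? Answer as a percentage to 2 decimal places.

4.86%

T = 7/12 years.
CIP gives F = S · g_BRL/g_SEK, so g_BRL/g_SEK = 0.366279/0.378 = 0.9689921.
SEK growth factor: e^(0.1026×7/12) = 1.0616773.
Hence g_BRL = 1.0287569.
r = ln(1.0287569)/(7/12) = 0.048602 → 4.86%.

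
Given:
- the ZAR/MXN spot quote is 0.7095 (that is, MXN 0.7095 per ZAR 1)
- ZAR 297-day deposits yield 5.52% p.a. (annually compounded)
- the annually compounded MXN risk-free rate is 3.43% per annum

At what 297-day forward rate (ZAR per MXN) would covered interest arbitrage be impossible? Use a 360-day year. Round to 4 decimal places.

T = 297/360 years.
Growth of 1 MXN over T: (1 + 0.0343)^(297/360) = 1.0282137.
Growth of 1 ZAR over T: (1 + 0.0552)^(297/360) = 1.0453247.
So F = 0.7095 × 1.0282137 / 1.0453247 = 0.6978861 (MXN/ZAR).
Invert for ZAR per MXN: 1 / 0.6978861 = 1.4329.

1.4329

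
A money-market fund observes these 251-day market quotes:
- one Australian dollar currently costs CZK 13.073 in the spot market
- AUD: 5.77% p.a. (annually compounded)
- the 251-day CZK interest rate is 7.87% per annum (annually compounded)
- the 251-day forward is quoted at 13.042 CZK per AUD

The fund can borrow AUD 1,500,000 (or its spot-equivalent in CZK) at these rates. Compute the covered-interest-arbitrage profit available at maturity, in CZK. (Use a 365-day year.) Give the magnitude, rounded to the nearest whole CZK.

CZK 325,738

T = 251/365 years.
Route A — deposit AUD, sell forward: 1,500,000 × 1.0393298328 × 13.042 = CZK 20,332,409.52.
Route B — convert at spot, deposit CZK: 1,500,000 × 13.073 × 1.0534764954 = CZK 20,658,147.34.
The quoted forward undervalues AUD, so borrow AUD, convert to CZK at spot, deposit the CZK at 7.87%, and buy AUD forward at 13.042 to cover the loan.
The gap between the two covered legs is CZK 325,738.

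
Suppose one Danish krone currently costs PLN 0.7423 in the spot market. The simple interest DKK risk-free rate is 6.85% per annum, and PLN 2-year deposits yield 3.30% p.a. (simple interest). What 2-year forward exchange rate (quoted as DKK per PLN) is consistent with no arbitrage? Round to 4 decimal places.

T = 2 years.
PLN growth factor: 1 + 0.0330×2 = 1.066000.
Growth of 1 DKK over T: 1 + 0.0685×2 = 1.137000.
So F = 0.7423 × 1.066000 / 1.137000 = 0.6959471 (PLN/DKK).
Invert for DKK per PLN: 1 / 0.6959471 = 1.4369.

1.4369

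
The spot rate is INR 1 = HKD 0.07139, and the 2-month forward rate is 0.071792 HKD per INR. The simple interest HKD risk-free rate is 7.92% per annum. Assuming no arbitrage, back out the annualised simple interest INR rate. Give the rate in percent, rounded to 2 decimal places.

4.52%

T = 2/12 years.
By CIP, F/S equals the HKD-to-INR growth ratio: 0.071792/0.07139 = 1.0056310.
HKD growth factor: 1 + 0.0792×2/12 = 1.013200.
Hence g_INR = 1.0075266.
(1.0075266 − 1)/T = 0.045160, i.e. 4.52%.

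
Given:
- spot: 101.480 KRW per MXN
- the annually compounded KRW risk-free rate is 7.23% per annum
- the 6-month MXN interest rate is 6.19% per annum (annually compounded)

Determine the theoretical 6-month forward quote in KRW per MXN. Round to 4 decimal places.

101.9757

T = 6/12 years.
KRW growth factor: (1 + 0.0723)^(6/12) = 1.035519193.
MXN accumulates by (1 + 0.0619)^(6/12) = 1.030485323.
Forward (KRW per MXN) = 101.48 × 1.035519193 / 1.030485323 = 101.975725.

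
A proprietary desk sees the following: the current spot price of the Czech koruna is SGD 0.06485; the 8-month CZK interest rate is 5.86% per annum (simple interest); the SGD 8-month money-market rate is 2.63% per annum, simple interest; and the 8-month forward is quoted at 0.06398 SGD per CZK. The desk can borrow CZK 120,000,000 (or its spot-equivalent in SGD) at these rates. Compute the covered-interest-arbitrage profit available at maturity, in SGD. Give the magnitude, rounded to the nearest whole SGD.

SGD 59,094

T = 8/12 years.
Route A — deposit CZK, sell forward: 120,000,000 × 1.039066667 × 0.06398 = SGD 7,977,538.24.
Route B — convert at spot, deposit SGD: 120,000,000 × 0.06485 × 1.017533333 = SGD 7,918,444.40.
The quoted forward overvalues CZK, so borrow SGD, buy CZK at spot, deposit the CZK at 5.86%, and sell the proceeds forward at 0.06398.
The gap between the two covered legs is SGD 59,094.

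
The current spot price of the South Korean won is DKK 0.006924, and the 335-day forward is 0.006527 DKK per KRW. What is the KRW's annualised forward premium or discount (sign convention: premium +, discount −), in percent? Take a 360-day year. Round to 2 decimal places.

-6.16%

T = 335/360 years.
KRW trades forward at -5.73368% vs spot over the period.
Annualise by dividing by T: -0.0573368 / (335/360) = -0.061616 → -6.16%.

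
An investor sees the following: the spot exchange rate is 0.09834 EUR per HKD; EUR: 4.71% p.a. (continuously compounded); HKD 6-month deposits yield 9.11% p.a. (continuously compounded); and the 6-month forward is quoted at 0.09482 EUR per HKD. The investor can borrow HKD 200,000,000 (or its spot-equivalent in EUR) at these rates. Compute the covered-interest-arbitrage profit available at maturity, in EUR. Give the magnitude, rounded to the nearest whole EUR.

EUR 288,893

T = 6/12 years.
Keep in HKD, deliver into the forward: 200,000,000·1.0466033335·0.09482 = EUR 19,847,785.62.
Swap to EUR now, deposit: 200,000,000·0.09834·1.0238294909 = EUR 20,136,678.43.
The quoted forward undervalues HKD, so borrow HKD, convert to EUR at spot, deposit the EUR at 4.71%, and buy HKD forward at 0.09482 to cover the loan.
Arbitrage profit = |19,847,785.62 − 20,136,678.43| = EUR 288,893.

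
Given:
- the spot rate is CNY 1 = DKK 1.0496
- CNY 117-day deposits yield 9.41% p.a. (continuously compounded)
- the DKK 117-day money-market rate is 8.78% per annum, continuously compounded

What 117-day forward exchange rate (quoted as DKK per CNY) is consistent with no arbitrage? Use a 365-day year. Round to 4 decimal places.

T = 117/365 years.
DKK accumulates by e^(0.0878×117/365) = 1.0285439.
CNY accumulates by e^(0.0941×117/365) = 1.0306231.
CIP: F = S · (grow DKK)/(grow CNY) = 1.0496 × 1.0285439/1.0306231 = 1.047483 DKK per CNY.

1.0475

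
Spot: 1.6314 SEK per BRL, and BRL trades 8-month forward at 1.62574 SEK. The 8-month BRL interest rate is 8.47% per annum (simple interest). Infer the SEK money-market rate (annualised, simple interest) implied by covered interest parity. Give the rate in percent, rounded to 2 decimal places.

7.92%

T = 8/12 years.
F/S = 1.62574/1.6314 = 0.9965306 = (growth of SEK) / (growth of BRL).
BRL growth factor: 1 + 0.0847×8/12 = 1.0564667.
So the SEK growth factor = 1.0528014.
(1.0528014 − 1)/T = 0.079202, i.e. 7.92%.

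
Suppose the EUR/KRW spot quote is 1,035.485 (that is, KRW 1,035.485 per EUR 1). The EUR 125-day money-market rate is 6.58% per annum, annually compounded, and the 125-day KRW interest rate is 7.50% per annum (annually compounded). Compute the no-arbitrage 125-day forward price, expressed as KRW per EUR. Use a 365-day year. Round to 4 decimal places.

1038.5374

T = 125/365 years.
Growth of 1 KRW over T: (1 + 0.0750)^(125/365) = 1.0250766086.
EUR accumulates by (1 + 0.0658)^(125/365) = 1.0220637492.
Forward (KRW per EUR) = 1035.485 × 1.0250766086 / 1.0220637492 = 1038.537423.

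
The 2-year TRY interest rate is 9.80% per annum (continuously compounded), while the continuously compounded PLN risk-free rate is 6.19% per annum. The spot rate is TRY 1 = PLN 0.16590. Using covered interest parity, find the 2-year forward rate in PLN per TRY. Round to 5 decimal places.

T = 2 years.
PLN growth factor: e^(0.0619×2) = 1.1317895.
TRY growth factor: e^(0.0980×2) = 1.2165269.
Forward (PLN per TRY) = 0.1659 × 1.1317895 / 1.2165269 = 0.1543442.

0.15434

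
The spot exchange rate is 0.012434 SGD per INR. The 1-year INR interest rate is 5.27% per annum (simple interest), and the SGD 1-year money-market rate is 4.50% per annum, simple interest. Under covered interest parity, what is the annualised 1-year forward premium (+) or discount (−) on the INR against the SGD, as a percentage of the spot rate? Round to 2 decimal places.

-0.73%

T = 1 year.
CIP forward (SGD per INR) = 0.012434 × 1.045000/1.052700 = 0.012343051.
Annualised premium = (F − S)/S × (1/T) = (0.012343051 − 0.012434)/0.012434 ÷ 1 = -0.73%.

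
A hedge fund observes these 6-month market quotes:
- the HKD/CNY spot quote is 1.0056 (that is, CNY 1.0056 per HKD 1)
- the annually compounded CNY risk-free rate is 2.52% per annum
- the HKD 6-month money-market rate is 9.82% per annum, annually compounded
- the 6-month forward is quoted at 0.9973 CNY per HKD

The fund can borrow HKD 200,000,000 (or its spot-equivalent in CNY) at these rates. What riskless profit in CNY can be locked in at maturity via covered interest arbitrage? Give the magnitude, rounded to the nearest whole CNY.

CNY 5,385,838

T = 6/12 years.
Invest the HKD and cover forward: 200,000,000 × 1.0479503805 × 0.9973 = CNY 209,024,182.89.
Convert at spot and invest in CNY: 200,000,000 × 1.0056 × 1.01252160471 = CNY 203,638,345.14.
The quoted forward overvalues HKD, so borrow CNY, buy HKD at spot, deposit the HKD at 9.82%, and sell the proceeds forward at 0.9973.
The gap between the two covered legs is CNY 5,385,838.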